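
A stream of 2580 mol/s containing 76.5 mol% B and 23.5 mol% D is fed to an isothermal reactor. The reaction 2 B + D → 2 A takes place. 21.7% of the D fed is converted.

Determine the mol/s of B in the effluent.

1710 mol/s

D reacted = 0.217 × 606.3 = 131.6 mol/s; ν_D = −1, so ξ = 131.6/1 = 131.6 mol/s.
Outlet amounts (n = n₀ + ν ξ):
  B: 1974 − 2(131.6) = 1711
  D: 606.3 − 1(131.6) = 474.7
  A: 0 + 2(131.6) = 263.1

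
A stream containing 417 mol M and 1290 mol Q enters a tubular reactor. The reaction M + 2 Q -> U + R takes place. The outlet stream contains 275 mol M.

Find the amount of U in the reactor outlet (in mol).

For M: n = n₀ − 1ξ → 275 = 417 − 1ξ, giving ξ = 142 mol.
Outlet amounts (n = n₀ + ν ξ):
  M: 417 − 1(142) = 275
  Q: 1290 − 2(142) = 1006
  U: 0 + 1(142) = 142
  R: 0 + 1(142) = 142

142 mol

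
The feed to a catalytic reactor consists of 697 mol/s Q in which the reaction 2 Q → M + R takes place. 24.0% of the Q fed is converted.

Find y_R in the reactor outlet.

Q reacted = 0.24 × 697 = 167.3 mol/s; ν_Q = −2, so ξ = 167.3/2 = 83.64 mol/s.
Outlet amounts (n = n₀ + ν ξ):
  Q: 697 − 2(83.64) = 529.7
  M: 0 + 1(83.64) = 83.64
  R: 0 + 1(83.64) = 83.64
Total out = 697 mol/s; y_R = 83.64 / 697 = 0.12.

0.12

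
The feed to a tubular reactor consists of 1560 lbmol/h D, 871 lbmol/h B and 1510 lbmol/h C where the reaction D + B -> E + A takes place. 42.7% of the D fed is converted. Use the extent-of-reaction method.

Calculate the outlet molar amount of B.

D reacted = 0.427 × 1560 = 666.1 lbmol/h; ν_D = −1, so ξ = 666.1/1 = 666.1 lbmol/h.
Outlet amounts (n = n₀ + ν ξ):
  D: 1560 − 1(666.1) = 893.9
  B: 871 − 1(666.1) = 204.9
  E: 0 + 1(666.1) = 666.1
  A: 0 + 1(666.1) = 666.1
  C: 1510 (inert)

205 lbmol/h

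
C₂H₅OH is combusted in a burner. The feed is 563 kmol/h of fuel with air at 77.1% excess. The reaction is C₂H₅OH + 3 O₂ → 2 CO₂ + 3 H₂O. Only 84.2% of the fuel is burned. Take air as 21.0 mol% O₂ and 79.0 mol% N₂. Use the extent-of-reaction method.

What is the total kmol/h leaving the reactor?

15300 kmol/h

Stoichiometric O₂ = 3 × 563 = 1689 kmol/h; O₂ fed = 1689 × 1.771 = 2991 kmol/h.
N₂ fed = 2991 × 79/21 = 11250 kmol/h.
Fuel reacted = 0.842 × 563 → ξ = 474 kmol/h.
Outlet (n = n₀ + ν ξ):
  C₂H₅OH: 563 − 1(474) = 88.95
  O₂: 2991 − 3(474) = 1569
  N₂: 11250 (inert)
  CO₂: 0 + 2(474) = 948.1
  H₂O: 0 + 3(474) = 1422
Total out = 88.95 + 1569 + 11250 + 948.1 + 1422 = 15280 kmol/h.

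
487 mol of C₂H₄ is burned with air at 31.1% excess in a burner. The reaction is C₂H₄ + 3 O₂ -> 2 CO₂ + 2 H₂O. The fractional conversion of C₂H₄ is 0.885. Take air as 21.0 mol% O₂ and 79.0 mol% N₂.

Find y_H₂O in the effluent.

Stoichiometric O₂ = 3 × 487 = 1461 mol; O₂ fed = 1461 × 1.311 = 1915 mol.
N₂ fed = 1915 × 79/21 = 7205 mol.
Fuel reacted = 0.885 × 487 → ξ = 431 mol.
Outlet (n = n₀ + ν ξ):
  C₂H₄: 487 − 1(431) = 56
  O₂: 1915 − 3(431) = 622.4
  N₂: 7205 (inert)
  CO₂: 0 + 2(431) = 862
  H₂O: 0 + 2(431) = 862
Total out = 9608 mol; y_H₂O = 862 / 9608 = 0.08972.

0.0897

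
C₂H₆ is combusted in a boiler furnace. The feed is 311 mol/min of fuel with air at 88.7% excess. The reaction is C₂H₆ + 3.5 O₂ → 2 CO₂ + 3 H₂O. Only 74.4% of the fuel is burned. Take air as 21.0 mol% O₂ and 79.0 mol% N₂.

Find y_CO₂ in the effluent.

Stoichiometric O₂ = 3.5 × 311 = 1088 mol/min; O₂ fed = 1088 × 1.887 = 2054 mol/min.
N₂ fed = 2054 × 79/21 = 7727 mol/min.
Fuel reacted = 0.744 × 311 → ξ = 231.4 mol/min.
Outlet (n = n₀ + ν ξ):
  C₂H₆: 311 − 1(231.4) = 79.62
  O₂: 2054 − 3.5(231.4) = 1244
  N₂: 7727 (inert)
  CO₂: 0 + 2(231.4) = 462.8
  H₂O: 0 + 3(231.4) = 694.2
Total out = 10210 mol/min; y_CO₂ = 462.8 / 10210 = 0.04534.

0.0453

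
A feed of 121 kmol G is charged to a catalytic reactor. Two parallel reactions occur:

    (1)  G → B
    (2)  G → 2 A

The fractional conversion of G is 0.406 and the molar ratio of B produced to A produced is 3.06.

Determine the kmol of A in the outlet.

Conversion of G: G consumed = 0.406 × 121 = 49.13 kmol = 1ξ₁ + 1ξ₂.
Selectivity: 1ξ₁ / (2ξ₂) = 3.06 → ξ₁ = 6.12 ξ₂.
Substitute: (1·6.12 + 1) ξ₂ = 49.13 → ξ₂ = 6.9 kmol, ξ₁ = 42.23 kmol.
Outlet amounts (n = n₀ + Σ ν·ξ):
  G: 121 − 1(42.23) − 1(6.9) = 71.87
  B: 0 + 1(42.23) = 42.23
  A: 0 + 2(6.9) = 13.8

13.8 kmol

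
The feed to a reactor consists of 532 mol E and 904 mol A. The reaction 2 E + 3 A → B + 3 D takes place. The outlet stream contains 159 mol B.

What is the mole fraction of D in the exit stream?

For B: n = n₀ + 1ξ → 159 = 0 + 1ξ, giving ξ = 159 mol.
Outlet amounts (n = n₀ + ν ξ):
  E: 532 − 2(159) = 214
  A: 904 − 3(159) = 427
  B: 0 + 1(159) = 159
  D: 0 + 3(159) = 477
Total out = 1277 mol; y_D = 477 / 1277 = 0.3735.

0.374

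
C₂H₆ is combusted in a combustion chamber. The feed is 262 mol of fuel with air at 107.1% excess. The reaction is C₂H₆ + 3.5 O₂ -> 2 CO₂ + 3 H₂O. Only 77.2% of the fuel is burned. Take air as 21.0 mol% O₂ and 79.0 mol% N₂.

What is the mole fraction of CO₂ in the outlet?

Stoichiometric O₂ = 3.5 × 262 = 917 mol; O₂ fed = 917 × 2.071 = 1899 mol.
N₂ fed = 1899 × 79/21 = 7144 mol.
Fuel reacted = 0.772 × 262 → ξ = 202.3 mol.
Outlet (n = n₀ + ν ξ):
  C₂H₆: 262 − 1(202.3) = 59.74
  O₂: 1899 − 3.5(202.3) = 1191
  N₂: 7144 (inert)
  CO₂: 0 + 2(202.3) = 404.5
  H₂O: 0 + 3(202.3) = 606.8
Total out = 9406 mol; y_CO₂ = 404.5 / 9406 = 0.04301.

0.043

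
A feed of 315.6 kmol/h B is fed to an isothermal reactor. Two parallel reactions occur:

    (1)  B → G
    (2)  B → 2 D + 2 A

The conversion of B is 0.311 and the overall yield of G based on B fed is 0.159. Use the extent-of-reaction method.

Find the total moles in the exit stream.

Yield of G: 1ξ₁ / 315.6 = 0.159 → ξ₁ = 50.18 kmol/h.
Conversion of B: 1ξ₁ + 1ξ₂ = 0.311 × 315.6 = 98.15 → ξ₂ = 47.97 kmol/h.
Outlet amounts (n = n₀ + Σ ν·ξ):
  B: 315.6 − 1(50.18) − 1(47.97) = 217.4
  G: 0 + 1(50.18) = 50.18
  D: 0 + 2(47.97) = 95.94
  A: 0 + 2(47.97) = 95.94
Total out = 217.4 + 50.18 + 95.94 + 95.94 = 459.5 kmol/h.

460 kmol/h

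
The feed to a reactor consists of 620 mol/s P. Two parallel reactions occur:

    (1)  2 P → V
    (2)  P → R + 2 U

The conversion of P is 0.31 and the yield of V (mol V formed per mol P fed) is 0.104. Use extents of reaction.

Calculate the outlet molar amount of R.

63.2 mol/s

Yield of V: 1ξ₁ / 620 = 0.104 → ξ₁ = 64.48 mol/s.
Conversion of P: 2ξ₁ + 1ξ₂ = 0.31 × 620 = 192.2 → ξ₂ = 63.24 mol/s.
Outlet amounts (n = n₀ + Σ ν·ξ):
  P: 620 − 2(64.48) − 1(63.24) = 427.8
  V: 0 + 1(64.48) = 64.48
  R: 0 + 1(63.24) = 63.24
  U: 0 + 2(63.24) = 126.5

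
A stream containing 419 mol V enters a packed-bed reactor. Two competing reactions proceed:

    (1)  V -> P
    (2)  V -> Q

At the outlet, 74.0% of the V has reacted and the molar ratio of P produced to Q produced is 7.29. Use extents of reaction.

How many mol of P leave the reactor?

Conversion of V: V consumed = 0.74 × 419 = 310.1 mol = 1ξ₁ + 1ξ₂.
Selectivity: 1ξ₁ / (1ξ₂) = 7.29 → ξ₁ = 7.29 ξ₂.
Substitute: (1·7.29 + 1) ξ₂ = 310.1 → ξ₂ = 37.4 mol, ξ₁ = 272.7 mol.
Outlet amounts (n = n₀ + Σ ν·ξ):
  V: 419 − 1(272.7) − 1(37.4) = 108.9
  P: 0 + 1(272.7) = 272.7
  Q: 0 + 1(37.4) = 37.4

273 mol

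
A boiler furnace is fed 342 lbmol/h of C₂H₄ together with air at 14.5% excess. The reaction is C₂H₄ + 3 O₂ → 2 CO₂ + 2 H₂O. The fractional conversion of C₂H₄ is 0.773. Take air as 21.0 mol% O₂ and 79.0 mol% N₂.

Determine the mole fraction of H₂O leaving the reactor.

Stoichiometric O₂ = 3 × 342 = 1026 lbmol/h; O₂ fed = 1026 × 1.145 = 1175 lbmol/h.
N₂ fed = 1175 × 79/21 = 4419 lbmol/h.
Fuel reacted = 0.773 × 342 → ξ = 264.4 lbmol/h.
Outlet (n = n₀ + ν ξ):
  C₂H₄: 342 − 1(264.4) = 77.63
  O₂: 1175 − 3(264.4) = 381.7
  N₂: 4419 (inert)
  CO₂: 0 + 2(264.4) = 528.7
  H₂O: 0 + 2(264.4) = 528.7
Total out = 5936 lbmol/h; y_H₂O = 528.7 / 5936 = 0.08907.

0.0891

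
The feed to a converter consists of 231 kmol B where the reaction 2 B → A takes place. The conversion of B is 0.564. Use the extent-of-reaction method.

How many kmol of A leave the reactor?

B reacted = 0.564 × 231 = 130.3 kmol; ν_B = −2, so ξ = 130.3/2 = 65.14 kmol.
Outlet amounts (n = n₀ + ν ξ):
  B: 231 − 2(65.14) = 100.7
  A: 0 + 1(65.14) = 65.14

65.1 kmol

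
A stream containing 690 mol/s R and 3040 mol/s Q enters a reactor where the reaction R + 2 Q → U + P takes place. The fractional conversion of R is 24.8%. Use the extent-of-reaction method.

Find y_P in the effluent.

R reacted = 0.248 × 690 = 171.1 mol/s; ν_R = −1, so ξ = 171.1/1 = 171.1 mol/s.
Outlet amounts (n = n₀ + ν ξ):
  R: 690 − 1(171.1) = 518.9
  Q: 3040 − 2(171.1) = 2698
  U: 0 + 1(171.1) = 171.1
  P: 0 + 1(171.1) = 171.1
Total out = 3559 mol/s; y_P = 171.1 / 3559 = 0.04808.

0.0481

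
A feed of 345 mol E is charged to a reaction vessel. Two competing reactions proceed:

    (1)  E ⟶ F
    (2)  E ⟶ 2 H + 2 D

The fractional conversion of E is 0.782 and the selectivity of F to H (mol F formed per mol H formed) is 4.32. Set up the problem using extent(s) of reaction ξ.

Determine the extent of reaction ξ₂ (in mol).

Conversion of E: E consumed = 0.782 × 345 = 269.8 mol = 1ξ₁ + 1ξ₂.
Selectivity: 1ξ₁ / (2ξ₂) = 4.32 → ξ₁ = 8.64 ξ₂.
Substitute: (1·8.64 + 1) ξ₂ = 269.8 → ξ₂ = 27.99 mol, ξ₁ = 241.8 mol.
Outlet amounts (n = n₀ + Σ ν·ξ):
  E: 345 − 1(241.8) − 1(27.99) = 75.21
  F: 0 + 1(241.8) = 241.8
  H: 0 + 2(27.99) = 55.97
  D: 0 + 2(27.99) = 55.97

ξ₂ = 28 mol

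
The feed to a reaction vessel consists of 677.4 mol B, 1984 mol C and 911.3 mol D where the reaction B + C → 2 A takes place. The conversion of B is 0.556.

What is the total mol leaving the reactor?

B reacted = 0.556 × 677.4 = 376.6 mol; ν_B = −1, so ξ = 376.6/1 = 376.6 mol.
Outlet amounts (n = n₀ + ν ξ):
  B: 677.4 − 1(376.6) = 300.8
  C: 1984 − 1(376.6) = 1607
  A: 0 + 2(376.6) = 753.3
  D: 911.3 (inert)
Total out = 300.8 + 1607 + 753.3 + 911.3 = 3573 mol.

3570 mol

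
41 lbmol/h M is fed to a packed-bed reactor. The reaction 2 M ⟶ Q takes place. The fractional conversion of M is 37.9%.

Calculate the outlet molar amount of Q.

7.77 lbmol/h

M reacted = 0.379 × 41 = 15.54 lbmol/h; ν_M = −2, so ξ = 15.54/2 = 7.769 lbmol/h.
Outlet amounts (n = n₀ + ν ξ):
  M: 41 − 2(7.769) = 25.46
  Q: 0 + 1(7.769) = 7.769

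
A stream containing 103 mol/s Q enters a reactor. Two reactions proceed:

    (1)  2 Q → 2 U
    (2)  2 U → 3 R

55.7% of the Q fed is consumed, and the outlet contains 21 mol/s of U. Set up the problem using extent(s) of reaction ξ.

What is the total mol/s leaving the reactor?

Conversion of Q: Q consumed = 2ξ₁ = 0.557 × 103 → ξ₁ = 28.69 mol/s.
U balance: n_U = 0 + 2ξ₁ − 2ξ₂ = 21 → ξ₂ = (2·28.69 − 21)/2 = 18.19 mol/s.
Outlet amounts (n = n₀ + Σ ν·ξ):
  Q: 103 − 2(28.69) = 45.63
  U: 0 + 2(28.69) − 2(18.19) = 21
  R: 0 + 3(18.19) = 54.56
Total out = 45.63 + 21 + 54.56 = 121.2 mol/s.

121 mol/s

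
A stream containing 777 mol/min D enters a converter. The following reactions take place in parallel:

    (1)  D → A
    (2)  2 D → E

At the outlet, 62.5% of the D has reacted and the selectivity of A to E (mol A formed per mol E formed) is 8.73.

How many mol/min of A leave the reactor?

Conversion of D: D consumed = 0.625 × 777 = 485.6 mol/min = 1ξ₁ + 2ξ₂.
Selectivity: 1ξ₁ / (1ξ₂) = 8.73 → ξ₁ = 8.73 ξ₂.
Substitute: (1·8.73 + 2) ξ₂ = 485.6 → ξ₂ = 45.26 mol/min, ξ₁ = 395.1 mol/min.
Outlet amounts (n = n₀ + Σ ν·ξ):
  D: 777 − 1(395.1) − 2(45.26) = 291.4
  A: 0 + 1(395.1) = 395.1
  E: 0 + 1(45.26) = 45.26

395 mol/min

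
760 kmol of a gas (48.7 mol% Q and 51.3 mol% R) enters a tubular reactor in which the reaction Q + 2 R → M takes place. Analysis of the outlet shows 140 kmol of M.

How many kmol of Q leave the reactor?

For M: n = n₀ + 1ξ → 140 = 0 + 1ξ, giving ξ = 140 kmol.
Outlet amounts (n = n₀ + ν ξ):
  Q: 370.1 − 1(140) = 230.1
  R: 389.9 − 2(140) = 109.9
  M: 0 + 1(140) = 140

230 kmol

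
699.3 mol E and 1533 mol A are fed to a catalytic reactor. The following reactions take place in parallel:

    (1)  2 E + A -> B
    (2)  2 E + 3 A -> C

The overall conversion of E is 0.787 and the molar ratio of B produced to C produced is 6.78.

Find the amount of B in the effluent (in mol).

Conversion of E: E consumed = 0.787 × 699.3 = 550.3 mol = 2ξ₁ + 2ξ₂.
Selectivity: 1ξ₁ / (1ξ₂) = 6.78 → ξ₁ = 6.78 ξ₂.
Substitute: (2·6.78 + 2) ξ₂ = 550.3 → ξ₂ = 35.37 mol, ξ₁ = 239.8 mol.
Outlet amounts (n = n₀ + Σ ν·ξ):
  E: 699.3 − 2(239.8) − 2(35.37) = 149
  A: 1533 − 1(239.8) − 3(35.37) = 1187
  B: 0 + 1(239.8) = 239.8
  C: 0 + 1(35.37) = 35.37

240 mol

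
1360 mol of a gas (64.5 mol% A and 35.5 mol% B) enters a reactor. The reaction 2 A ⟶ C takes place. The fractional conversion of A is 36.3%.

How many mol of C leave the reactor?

A reacted = 0.363 × 877.2 = 318.4 mol; ν_A = −2, so ξ = 318.4/2 = 159.2 mol.
Outlet amounts (n = n₀ + ν ξ):
  A: 877.2 − 2(159.2) = 558.8
  C: 0 + 1(159.2) = 159.2
  B: 482.8 (inert)

159 mol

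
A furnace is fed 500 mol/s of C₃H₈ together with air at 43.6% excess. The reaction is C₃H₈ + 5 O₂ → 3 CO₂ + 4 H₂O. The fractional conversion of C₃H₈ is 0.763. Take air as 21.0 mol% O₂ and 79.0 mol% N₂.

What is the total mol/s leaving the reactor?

Stoichiometric O₂ = 5 × 500 = 2500 mol/s; O₂ fed = 2500 × 1.436 = 3590 mol/s.
N₂ fed = 3590 × 79/21 = 13510 mol/s.
Fuel reacted = 0.763 × 500 → ξ = 381.5 mol/s.
Outlet (n = n₀ + ν ξ):
  C₃H₈: 500 − 1(381.5) = 118.5
  O₂: 3590 − 5(381.5) = 1682
  N₂: 13510 (inert)
  CO₂: 0 + 3(381.5) = 1144
  H₂O: 0 + 4(381.5) = 1526
Total out = 118.5 + 1682 + 13510 + 1144 + 1526 = 17980 mol/s.

18000 mol/s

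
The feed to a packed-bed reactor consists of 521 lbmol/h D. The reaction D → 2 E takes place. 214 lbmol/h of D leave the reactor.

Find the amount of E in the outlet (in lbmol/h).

For D: n = n₀ − 1ξ → 214 = 521 − 1ξ, giving ξ = 307 lbmol/h.
Outlet amounts (n = n₀ + ν ξ):
  D: 521 − 1(307) = 214
  E: 0 + 2(307) = 614

614 lbmol/h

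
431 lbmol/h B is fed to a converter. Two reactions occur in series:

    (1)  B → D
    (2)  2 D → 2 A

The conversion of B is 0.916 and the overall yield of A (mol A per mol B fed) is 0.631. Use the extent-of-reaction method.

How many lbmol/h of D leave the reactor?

123 lbmol/h

Conversion of B: B consumed = 1ξ₁ = 0.916 × 431 → ξ₁ = 394.8 lbmol/h.
Yield of A: 2ξ₂ / 431 = 0.631 → ξ₂ = 136 lbmol/h.
Outlet amounts (n = n₀ + Σ ν·ξ):
  B: 431 − 1(394.8) = 36.2
  D: 0 + 1(394.8) − 2(136) = 122.8
  A: 0 + 2(136) = 272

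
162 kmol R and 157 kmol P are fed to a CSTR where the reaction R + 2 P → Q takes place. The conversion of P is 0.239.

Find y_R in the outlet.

0.509

P reacted = 0.239 × 157 = 37.52 kmol; ν_P = −2, so ξ = 37.52/2 = 18.76 kmol.
Outlet amounts (n = n₀ + ν ξ):
  R: 162 − 1(18.76) = 143.2
  P: 157 − 2(18.76) = 119.5
  Q: 0 + 1(18.76) = 18.76
Total out = 281.5 kmol; y_R = 143.2 / 281.5 = 0.5089.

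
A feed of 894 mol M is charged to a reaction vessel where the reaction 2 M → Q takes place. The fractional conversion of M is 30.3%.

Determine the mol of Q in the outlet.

M reacted = 0.303 × 894 = 270.9 mol; ν_M = −2, so ξ = 270.9/2 = 135.4 mol.
Outlet amounts (n = n₀ + ν ξ):
  M: 894 − 2(135.4) = 623.1
  Q: 0 + 1(135.4) = 135.4

135 mol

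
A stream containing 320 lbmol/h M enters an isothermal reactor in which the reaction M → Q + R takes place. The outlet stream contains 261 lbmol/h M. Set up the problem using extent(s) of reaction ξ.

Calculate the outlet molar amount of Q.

59 lbmol/h

For M: n = n₀ − 1ξ → 261 = 320 − 1ξ, giving ξ = 59 lbmol/h.
Outlet amounts (n = n₀ + ν ξ):
  M: 320 − 1(59) = 261
  Q: 0 + 1(59) = 59
  R: 0 + 1(59) = 59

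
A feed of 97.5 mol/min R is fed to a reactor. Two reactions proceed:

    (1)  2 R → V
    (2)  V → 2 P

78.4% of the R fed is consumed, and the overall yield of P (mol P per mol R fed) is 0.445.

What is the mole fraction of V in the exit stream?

0.204

Conversion of R: R consumed = 2ξ₁ = 0.784 × 97.5 → ξ₁ = 38.22 mol/min.
Yield of P: 2ξ₂ / 97.5 = 0.445 → ξ₂ = 21.69 mol/min.
Outlet amounts (n = n₀ + Σ ν·ξ):
  R: 97.5 − 2(38.22) = 21.06
  V: 0 + 1(38.22) − 1(21.69) = 16.53
  P: 0 + 2(21.69) = 43.39
Total out = 80.97 mol/min; y_V = 16.53 / 80.97 = 0.2041.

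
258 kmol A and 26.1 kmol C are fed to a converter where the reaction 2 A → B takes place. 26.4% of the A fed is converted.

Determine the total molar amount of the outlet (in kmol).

250 kmol

A reacted = 0.264 × 258 = 68.11 kmol; ν_A = −2, so ξ = 68.11/2 = 34.06 kmol.
Outlet amounts (n = n₀ + ν ξ):
  A: 258 − 2(34.06) = 189.9
  B: 0 + 1(34.06) = 34.06
  C: 26.1 (inert)
Total out = 189.9 + 34.06 + 26.1 = 250 kmol.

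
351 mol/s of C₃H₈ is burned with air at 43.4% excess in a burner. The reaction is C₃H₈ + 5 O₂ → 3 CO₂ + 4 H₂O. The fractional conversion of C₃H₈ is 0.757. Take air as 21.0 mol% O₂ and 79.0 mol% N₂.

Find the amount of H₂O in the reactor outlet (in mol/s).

Stoichiometric O₂ = 5 × 351 = 1755 mol/s; O₂ fed = 1755 × 1.434 = 2517 mol/s.
N₂ fed = 2517 × 79/21 = 9467 mol/s.
Fuel reacted = 0.757 × 351 → ξ = 265.7 mol/s.
Outlet (n = n₀ + ν ξ):
  C₃H₈: 351 − 1(265.7) = 85.29
  O₂: 2517 − 5(265.7) = 1188
  N₂: 9467 (inert)
  CO₂: 0 + 3(265.7) = 797.1
  H₂O: 0 + 4(265.7) = 1063

1060 mol/s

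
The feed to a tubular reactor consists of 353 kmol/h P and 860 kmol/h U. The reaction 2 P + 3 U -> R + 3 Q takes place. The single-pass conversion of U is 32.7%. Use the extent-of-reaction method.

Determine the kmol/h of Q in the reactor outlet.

U reacted = 0.327 × 860 = 281.2 kmol/h; ν_U = −3, so ξ = 281.2/3 = 93.74 kmol/h.
Outlet amounts (n = n₀ + ν ξ):
  P: 353 − 2(93.74) = 165.5
  U: 860 − 3(93.74) = 578.8
  R: 0 + 1(93.74) = 93.74
  Q: 0 + 3(93.74) = 281.2

281 kmol/h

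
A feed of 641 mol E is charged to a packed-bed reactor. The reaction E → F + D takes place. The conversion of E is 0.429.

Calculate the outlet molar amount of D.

E reacted = 0.429 × 641 = 275 mol; ν_E = −1, so ξ = 275/1 = 275 mol.
Outlet amounts (n = n₀ + ν ξ):
  E: 641 − 1(275) = 366
  F: 0 + 1(275) = 275
  D: 0 + 1(275) = 275

275 mol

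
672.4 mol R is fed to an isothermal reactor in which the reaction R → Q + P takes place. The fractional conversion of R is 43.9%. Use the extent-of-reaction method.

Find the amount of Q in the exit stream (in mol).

295 mol

R reacted = 0.439 × 672.4 = 295.2 mol; ν_R = −1, so ξ = 295.2/1 = 295.2 mol.
Outlet amounts (n = n₀ + ν ξ):
  R: 672.4 − 1(295.2) = 377.2
  Q: 0 + 1(295.2) = 295.2
  P: 0 + 1(295.2) = 295.2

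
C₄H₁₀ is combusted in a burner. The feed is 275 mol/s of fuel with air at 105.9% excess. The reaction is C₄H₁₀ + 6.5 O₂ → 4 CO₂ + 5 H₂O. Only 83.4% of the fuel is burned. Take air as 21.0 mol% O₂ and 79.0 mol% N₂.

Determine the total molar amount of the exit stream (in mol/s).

Stoichiometric O₂ = 6.5 × 275 = 1788 mol/s; O₂ fed = 1788 × 2.059 = 3680 mol/s.
N₂ fed = 3680 × 79/21 = 13850 mol/s.
Fuel reacted = 0.834 × 275 → ξ = 229.3 mol/s.
Outlet (n = n₀ + ν ξ):
  C₄H₁₀: 275 − 1(229.3) = 45.65
  O₂: 3680 − 6.5(229.3) = 2190
  N₂: 13850 (inert)
  CO₂: 0 + 4(229.3) = 917.4
  H₂O: 0 + 5(229.3) = 1147
Total out = 45.65 + 2190 + 13850 + 917.4 + 1147 = 18150 mol/s.

18100 mol/s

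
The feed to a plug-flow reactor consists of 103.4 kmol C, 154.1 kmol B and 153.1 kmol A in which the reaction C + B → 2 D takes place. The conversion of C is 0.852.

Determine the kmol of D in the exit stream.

176 kmol

C reacted = 0.852 × 103.4 = 88.1 kmol; ν_C = −1, so ξ = 88.1/1 = 88.1 kmol.
Outlet amounts (n = n₀ + ν ξ):
  C: 103.4 − 1(88.1) = 15.3
  B: 154.1 − 1(88.1) = 66
  D: 0 + 2(88.1) = 176.2
  A: 153.1 (inert)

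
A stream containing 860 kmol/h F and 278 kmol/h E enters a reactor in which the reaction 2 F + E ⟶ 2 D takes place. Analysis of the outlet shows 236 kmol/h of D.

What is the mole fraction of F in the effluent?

For D: n = n₀ + 2ξ → 236 = 0 + 2ξ, giving ξ = 118 kmol/h.
Outlet amounts (n = n₀ + ν ξ):
  F: 860 − 2(118) = 624
  E: 278 − 1(118) = 160
  D: 0 + 2(118) = 236
Total out = 1020 kmol/h; y_F = 624 / 1020 = 0.6118.

0.612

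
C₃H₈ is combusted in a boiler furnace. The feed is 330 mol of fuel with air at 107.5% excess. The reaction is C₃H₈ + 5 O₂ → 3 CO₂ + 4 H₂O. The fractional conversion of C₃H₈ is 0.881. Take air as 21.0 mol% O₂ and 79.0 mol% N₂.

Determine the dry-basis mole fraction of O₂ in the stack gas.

0.125

Stoichiometric O₂ = 5 × 330 = 1650 mol; O₂ fed = 1650 × 2.075 = 3424 mol.
N₂ fed = 3424 × 79/21 = 12880 mol.
Fuel reacted = 0.881 × 330 → ξ = 290.7 mol.
Outlet (n = n₀ + ν ξ):
  C₃H₈: 330 − 1(290.7) = 39.27
  O₂: 3424 − 5(290.7) = 1970
  N₂: 12880 (inert)
  CO₂: 0 + 3(290.7) = 872.2
  H₂O: 0 + 4(290.7) = 1163
Dry total = 15760 mol; y_O₂ (dry) = 1970 / 15760 = 0.125.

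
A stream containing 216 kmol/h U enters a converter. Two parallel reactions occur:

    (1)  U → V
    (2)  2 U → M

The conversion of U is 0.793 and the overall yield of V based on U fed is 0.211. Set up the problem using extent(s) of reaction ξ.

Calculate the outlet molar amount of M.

Yield of V: 1ξ₁ / 216 = 0.211 → ξ₁ = 45.58 kmol/h.
Conversion of U: 1ξ₁ + 2ξ₂ = 0.793 × 216 = 171.3 → ξ₂ = 62.86 kmol/h.
Outlet amounts (n = n₀ + Σ ν·ξ):
  U: 216 − 1(45.58) − 2(62.86) = 44.71
  V: 0 + 1(45.58) = 45.58
  M: 0 + 1(62.86) = 62.86

62.9 kmol/h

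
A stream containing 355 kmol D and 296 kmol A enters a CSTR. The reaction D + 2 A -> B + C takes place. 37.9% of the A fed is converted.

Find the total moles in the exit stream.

595 kmol

A reacted = 0.379 × 296 = 112.2 kmol; ν_A = −2, so ξ = 112.2/2 = 56.09 kmol.
Outlet amounts (n = n₀ + ν ξ):
  D: 355 − 1(56.09) = 298.9
  A: 296 − 2(56.09) = 183.8
  B: 0 + 1(56.09) = 56.09
  C: 0 + 1(56.09) = 56.09
Total out = 298.9 + 183.8 + 56.09 + 56.09 = 594.9 kmol.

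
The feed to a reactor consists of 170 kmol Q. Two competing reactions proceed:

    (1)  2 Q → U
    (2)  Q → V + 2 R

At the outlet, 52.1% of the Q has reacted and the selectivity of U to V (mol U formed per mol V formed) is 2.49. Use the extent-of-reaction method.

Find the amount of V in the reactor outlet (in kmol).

Conversion of Q: Q consumed = 0.521 × 170 = 88.57 kmol = 2ξ₁ + 1ξ₂.
Selectivity: 1ξ₁ / (1ξ₂) = 2.49 → ξ₁ = 2.49 ξ₂.
Substitute: (2·2.49 + 1) ξ₂ = 88.57 → ξ₂ = 14.81 kmol, ξ₁ = 36.88 kmol.
Outlet amounts (n = n₀ + Σ ν·ξ):
  Q: 170 − 2(36.88) − 1(14.81) = 81.43
  U: 0 + 1(36.88) = 36.88
  V: 0 + 1(14.81) = 14.81
  R: 0 + 2(14.81) = 29.62

14.8 kmol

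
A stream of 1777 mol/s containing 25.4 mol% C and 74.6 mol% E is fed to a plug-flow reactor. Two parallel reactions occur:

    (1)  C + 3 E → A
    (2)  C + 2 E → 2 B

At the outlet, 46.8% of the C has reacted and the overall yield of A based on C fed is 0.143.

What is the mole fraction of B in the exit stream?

0.204

Yield of A: 1ξ₁ / 451.4 = 0.143 → ξ₁ = 64.54 mol/s.
Conversion of C: 1ξ₁ + 1ξ₂ = 0.468 × 451.4 = 211.2 → ξ₂ = 146.7 mol/s.
Outlet amounts (n = n₀ + Σ ν·ξ):
  C: 451.4 − 1(64.54) − 1(146.7) = 240.1
  E: 1326 − 3(64.54) − 2(146.7) = 838.6
  A: 0 + 1(64.54) = 64.54
  B: 0 + 2(146.7) = 293.4
Total out = 1437 mol/s; y_B = 293.4 / 1437 = 0.2042.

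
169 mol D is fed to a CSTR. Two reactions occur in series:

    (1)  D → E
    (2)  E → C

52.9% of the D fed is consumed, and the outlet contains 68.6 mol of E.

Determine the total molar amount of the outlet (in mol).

Conversion of D: D consumed = 1ξ₁ = 0.529 × 169 → ξ₁ = 89.4 mol.
E balance: n_E = 0 + 1ξ₁ − 1ξ₂ = 68.6 → ξ₂ = (1·89.4 − 68.6)/1 = 20.8 mol.
Outlet amounts (n = n₀ + Σ ν·ξ):
  D: 169 − 1(89.4) = 79.6
  E: 0 + 1(89.4) − 1(20.8) = 68.6
  C: 0 + 1(20.8) = 20.8
Total out = 79.6 + 68.6 + 20.8 = 169 mol.

169 mol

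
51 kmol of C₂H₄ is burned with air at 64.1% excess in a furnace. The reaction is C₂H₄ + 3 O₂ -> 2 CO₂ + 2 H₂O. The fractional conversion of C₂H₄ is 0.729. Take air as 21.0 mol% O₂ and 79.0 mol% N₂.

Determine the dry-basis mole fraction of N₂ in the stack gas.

Stoichiometric O₂ = 3 × 51 = 153 kmol; O₂ fed = 153 × 1.641 = 251.1 kmol.
N₂ fed = 251.1 × 79/21 = 944.5 kmol.
Fuel reacted = 0.729 × 51 → ξ = 37.18 kmol.
Outlet (n = n₀ + ν ξ):
  C₂H₄: 51 − 1(37.18) = 13.82
  O₂: 251.1 − 3(37.18) = 139.5
  N₂: 944.5 (inert)
  CO₂: 0 + 2(37.18) = 74.36
  H₂O: 0 + 2(37.18) = 74.36
Dry total = 1172 kmol; y_N₂ (dry) = 944.5 / 1172 = 0.8057.

0.806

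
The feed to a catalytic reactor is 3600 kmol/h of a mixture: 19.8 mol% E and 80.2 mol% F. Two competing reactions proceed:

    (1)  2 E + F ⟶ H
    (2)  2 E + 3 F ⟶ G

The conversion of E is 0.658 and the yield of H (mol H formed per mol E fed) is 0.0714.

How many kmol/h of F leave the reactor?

Yield of H: 1ξ₁ / 712.8 = 0.0714 → ξ₁ = 50.89 kmol/h.
Conversion of E: 2ξ₁ + 2ξ₂ = 0.658 × 712.8 = 469 → ξ₂ = 183.6 kmol/h.
Outlet amounts (n = n₀ + Σ ν·ξ):
  E: 712.8 − 2(50.89) − 2(183.6) = 243.8
  F: 2887 − 1(50.89) − 3(183.6) = 2285
  H: 0 + 1(50.89) = 50.89
  G: 0 + 1(183.6) = 183.6

2290 kmol/h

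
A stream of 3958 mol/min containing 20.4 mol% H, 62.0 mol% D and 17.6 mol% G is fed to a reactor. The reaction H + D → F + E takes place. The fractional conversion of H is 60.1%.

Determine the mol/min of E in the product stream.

485 mol/min

H reacted = 0.601 × 807.4 = 485.3 mol/min; ν_H = −1, so ξ = 485.3/1 = 485.3 mol/min.
Outlet amounts (n = n₀ + ν ξ):
  H: 807.4 − 1(485.3) = 322.2
  D: 2454 − 1(485.3) = 1969
  F: 0 + 1(485.3) = 485.3
  E: 0 + 1(485.3) = 485.3
  G: 696.6 (inert)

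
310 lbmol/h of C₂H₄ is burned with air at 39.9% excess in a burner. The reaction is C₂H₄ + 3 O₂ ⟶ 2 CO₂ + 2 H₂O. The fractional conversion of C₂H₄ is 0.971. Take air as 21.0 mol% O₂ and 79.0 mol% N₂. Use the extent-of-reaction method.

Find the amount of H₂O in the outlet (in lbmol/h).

602 lbmol/h

Stoichiometric O₂ = 3 × 310 = 930 lbmol/h; O₂ fed = 930 × 1.399 = 1301 lbmol/h.
N₂ fed = 1301 × 79/21 = 4895 lbmol/h.
Fuel reacted = 0.971 × 310 → ξ = 301 lbmol/h.
Outlet (n = n₀ + ν ξ):
  C₂H₄: 310 − 1(301) = 8.99
  O₂: 1301 − 3(301) = 398
  N₂: 4895 (inert)
  CO₂: 0 + 2(301) = 602
  H₂O: 0 + 2(301) = 602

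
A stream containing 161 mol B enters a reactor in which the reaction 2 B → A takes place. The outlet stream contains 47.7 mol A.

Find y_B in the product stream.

For A: n = n₀ + 1ξ → 47.7 = 0 + 1ξ, giving ξ = 47.7 mol.
Outlet amounts (n = n₀ + ν ξ):
  B: 161 − 2(47.7) = 65.6
  A: 0 + 1(47.7) = 47.7
Total out = 113.3 mol; y_B = 65.6 / 113.3 = 0.579.

0.579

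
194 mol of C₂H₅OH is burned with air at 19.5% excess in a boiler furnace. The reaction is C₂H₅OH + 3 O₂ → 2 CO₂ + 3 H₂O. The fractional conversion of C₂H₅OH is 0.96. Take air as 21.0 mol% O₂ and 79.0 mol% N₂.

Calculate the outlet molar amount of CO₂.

Stoichiometric O₂ = 3 × 194 = 582 mol; O₂ fed = 582 × 1.195 = 695.5 mol.
N₂ fed = 695.5 × 79/21 = 2616 mol.
Fuel reacted = 0.96 × 194 → ξ = 186.2 mol.
Outlet (n = n₀ + ν ξ):
  C₂H₅OH: 194 − 1(186.2) = 7.76
  O₂: 695.5 − 3(186.2) = 136.8
  N₂: 2616 (inert)
  CO₂: 0 + 2(186.2) = 372.5
  H₂O: 0 + 3(186.2) = 558.7

372 mol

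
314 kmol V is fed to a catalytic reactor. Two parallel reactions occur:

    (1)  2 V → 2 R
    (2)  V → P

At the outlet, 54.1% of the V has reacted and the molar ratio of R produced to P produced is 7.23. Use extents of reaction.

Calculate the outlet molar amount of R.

149 kmol

Conversion of V: V consumed = 0.541 × 314 = 169.9 kmol = 2ξ₁ + 1ξ₂.
Selectivity: 2ξ₁ / (1ξ₂) = 7.23 → ξ₁ = 3.615 ξ₂.
Substitute: (2·3.615 + 1) ξ₂ = 169.9 → ξ₂ = 20.64 kmol, ξ₁ = 74.62 kmol.
Outlet amounts (n = n₀ + Σ ν·ξ):
  V: 314 − 2(74.62) − 1(20.64) = 144.1
  R: 0 + 2(74.62) = 149.2
  P: 0 + 1(20.64) = 20.64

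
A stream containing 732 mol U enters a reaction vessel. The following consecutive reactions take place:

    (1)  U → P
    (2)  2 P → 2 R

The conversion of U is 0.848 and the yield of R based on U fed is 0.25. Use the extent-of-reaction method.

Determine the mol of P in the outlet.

Conversion of U: U consumed = 1ξ₁ = 0.848 × 732 → ξ₁ = 620.7 mol.
Yield of R: 2ξ₂ / 732 = 0.25 → ξ₂ = 91.5 mol.
Outlet amounts (n = n₀ + Σ ν·ξ):
  U: 732 − 1(620.7) = 111.3
  P: 0 + 1(620.7) − 2(91.5) = 437.7
  R: 0 + 2(91.5) = 183

438 mol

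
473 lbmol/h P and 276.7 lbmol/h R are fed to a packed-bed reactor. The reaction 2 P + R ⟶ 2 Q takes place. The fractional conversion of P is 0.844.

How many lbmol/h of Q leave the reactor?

399 lbmol/h

P reacted = 0.844 × 473 = 399.2 lbmol/h; ν_P = −2, so ξ = 399.2/2 = 199.6 lbmol/h.
Outlet amounts (n = n₀ + ν ξ):
  P: 473 − 2(199.6) = 73.79
  R: 276.7 − 1(199.6) = 77.09
  Q: 0 + 2(199.6) = 399.2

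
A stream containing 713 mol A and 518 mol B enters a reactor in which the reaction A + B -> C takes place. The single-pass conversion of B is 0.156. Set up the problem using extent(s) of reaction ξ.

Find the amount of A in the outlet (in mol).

632 mol

B reacted = 0.156 × 518 = 80.81 mol; ν_B = −1, so ξ = 80.81/1 = 80.81 mol.
Outlet amounts (n = n₀ + ν ξ):
  A: 713 − 1(80.81) = 632.2
  B: 518 − 1(80.81) = 437.2
  C: 0 + 1(80.81) = 80.81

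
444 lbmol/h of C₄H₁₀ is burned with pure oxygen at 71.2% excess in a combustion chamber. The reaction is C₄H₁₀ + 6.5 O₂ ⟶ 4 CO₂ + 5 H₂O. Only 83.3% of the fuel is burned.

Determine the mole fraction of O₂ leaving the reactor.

0.427

Stoichiometric O₂ = 6.5 × 444 = 2886 lbmol/h; O₂ fed = 2886 × 1.712 = 4941 lbmol/h.
Fuel reacted = 0.833 × 444 → ξ = 369.9 lbmol/h.
Outlet (n = n₀ + ν ξ):
  C₄H₁₀: 444 − 1(369.9) = 74.15
  O₂: 4941 − 6.5(369.9) = 2537
  CO₂: 0 + 4(369.9) = 1479
  H₂O: 0 + 5(369.9) = 1849
Total out = 5940 lbmol/h; y_O₂ = 2537 / 5940 = 0.4271.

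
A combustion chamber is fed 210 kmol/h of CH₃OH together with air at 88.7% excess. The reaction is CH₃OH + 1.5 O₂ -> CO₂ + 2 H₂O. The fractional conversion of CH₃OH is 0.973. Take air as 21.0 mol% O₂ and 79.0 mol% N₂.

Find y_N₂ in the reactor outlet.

Stoichiometric O₂ = 1.5 × 210 = 315 kmol/h; O₂ fed = 315 × 1.887 = 594.4 kmol/h.
N₂ fed = 594.4 × 79/21 = 2236 kmol/h.
Fuel reacted = 0.973 × 210 → ξ = 204.3 kmol/h.
Outlet (n = n₀ + ν ξ):
  CH₃OH: 210 − 1(204.3) = 5.67
  O₂: 594.4 − 1.5(204.3) = 287.9
  N₂: 2236 (inert)
  CO₂: 0 + 1(204.3) = 204.3
  H₂O: 0 + 2(204.3) = 408.7
Total out = 3143 kmol/h; y_N₂ = 2236 / 3143 = 0.7115.

0.712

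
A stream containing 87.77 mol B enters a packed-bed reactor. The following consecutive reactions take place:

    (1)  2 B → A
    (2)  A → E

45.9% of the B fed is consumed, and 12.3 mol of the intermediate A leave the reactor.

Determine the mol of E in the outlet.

Conversion of B: B consumed = 2ξ₁ = 0.459 × 87.77 → ξ₁ = 20.14 mol.
A balance: n_A = 0 + 1ξ₁ − 1ξ₂ = 12.3 → ξ₂ = (1·20.14 − 12.3)/1 = 7.843 mol.
Outlet amounts (n = n₀ + Σ ν·ξ):
  B: 87.77 − 2(20.14) = 47.48
  A: 0 + 1(20.14) − 1(7.843) = 12.3
  E: 0 + 1(7.843) = 7.843

7.84 mol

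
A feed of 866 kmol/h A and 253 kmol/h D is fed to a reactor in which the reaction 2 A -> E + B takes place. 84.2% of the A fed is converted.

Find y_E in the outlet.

A reacted = 0.842 × 866 = 729.2 kmol/h; ν_A = −2, so ξ = 729.2/2 = 364.6 kmol/h.
Outlet amounts (n = n₀ + ν ξ):
  A: 866 − 2(364.6) = 136.8
  E: 0 + 1(364.6) = 364.6
  B: 0 + 1(364.6) = 364.6
  D: 253 (inert)
Total out = 1119 kmol/h; y_E = 364.6 / 1119 = 0.3258.

0.326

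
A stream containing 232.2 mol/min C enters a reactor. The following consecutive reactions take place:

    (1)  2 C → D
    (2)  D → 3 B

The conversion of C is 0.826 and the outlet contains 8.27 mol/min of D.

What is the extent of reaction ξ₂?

ξ₂ = 87.6 mol/min

Conversion of C: C consumed = 2ξ₁ = 0.826 × 232.2 → ξ₁ = 95.9 mol/min.
D balance: n_D = 0 + 1ξ₁ − 1ξ₂ = 8.27 → ξ₂ = (1·95.9 − 8.27)/1 = 87.63 mol/min.
Outlet amounts (n = n₀ + Σ ν·ξ):
  C: 232.2 − 2(95.9) = 40.4
  D: 0 + 1(95.9) − 1(87.63) = 8.27
  B: 0 + 3(87.63) = 262.9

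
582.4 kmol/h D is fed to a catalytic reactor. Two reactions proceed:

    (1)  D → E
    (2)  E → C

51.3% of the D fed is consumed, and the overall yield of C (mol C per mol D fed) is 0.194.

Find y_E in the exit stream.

0.319

Conversion of D: D consumed = 1ξ₁ = 0.513 × 582.4 → ξ₁ = 298.8 kmol/h.
Yield of C: 1ξ₂ / 582.4 = 0.194 → ξ₂ = 113 kmol/h.
Outlet amounts (n = n₀ + Σ ν·ξ):
  D: 582.4 − 1(298.8) = 283.6
  E: 0 + 1(298.8) − 1(113) = 185.8
  C: 0 + 1(113) = 113
Total out = 582.4 kmol/h; y_E = 185.8 / 582.4 = 0.319.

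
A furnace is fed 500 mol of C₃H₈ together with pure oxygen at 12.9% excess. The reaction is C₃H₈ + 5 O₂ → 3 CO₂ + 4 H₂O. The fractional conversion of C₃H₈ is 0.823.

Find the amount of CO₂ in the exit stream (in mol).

1230 mol

Stoichiometric O₂ = 5 × 500 = 2500 mol; O₂ fed = 2500 × 1.129 = 2822 mol.
Fuel reacted = 0.823 × 500 → ξ = 411.5 mol.
Outlet (n = n₀ + ν ξ):
  C₃H₈: 500 − 1(411.5) = 88.5
  O₂: 2822 − 5(411.5) = 765
  CO₂: 0 + 3(411.5) = 1234
  H₂O: 0 + 4(411.5) = 1646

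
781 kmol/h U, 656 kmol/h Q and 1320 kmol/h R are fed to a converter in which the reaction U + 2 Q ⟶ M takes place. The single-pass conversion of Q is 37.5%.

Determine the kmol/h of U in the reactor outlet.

Q reacted = 0.375 × 656 = 246 kmol/h; ν_Q = −2, so ξ = 246/2 = 123 kmol/h.
Outlet amounts (n = n₀ + ν ξ):
  U: 781 − 1(123) = 658
  Q: 656 − 2(123) = 410
  M: 0 + 1(123) = 123
  R: 1320 (inert)

658 kmol/h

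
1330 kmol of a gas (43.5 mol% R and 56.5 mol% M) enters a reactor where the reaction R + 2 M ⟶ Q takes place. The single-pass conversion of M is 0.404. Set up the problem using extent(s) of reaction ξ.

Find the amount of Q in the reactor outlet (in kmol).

M reacted = 0.404 × 751.5 = 303.6 kmol; ν_M = −2, so ξ = 303.6/2 = 151.8 kmol.
Outlet amounts (n = n₀ + ν ξ):
  R: 578.5 − 1(151.8) = 426.8
  M: 751.5 − 2(151.8) = 447.9
  Q: 0 + 1(151.8) = 151.8

152 kmol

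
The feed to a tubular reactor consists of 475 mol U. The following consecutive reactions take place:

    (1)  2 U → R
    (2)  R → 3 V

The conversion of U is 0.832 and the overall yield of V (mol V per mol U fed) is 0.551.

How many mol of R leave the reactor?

Conversion of U: U consumed = 2ξ₁ = 0.832 × 475 → ξ₁ = 197.6 mol.
Yield of V: 3ξ₂ / 475 = 0.551 → ξ₂ = 87.24 mol.
Outlet amounts (n = n₀ + Σ ν·ξ):
  U: 475 − 2(197.6) = 79.8
  R: 0 + 1(197.6) − 1(87.24) = 110.4
  V: 0 + 3(87.24) = 261.7

110 mol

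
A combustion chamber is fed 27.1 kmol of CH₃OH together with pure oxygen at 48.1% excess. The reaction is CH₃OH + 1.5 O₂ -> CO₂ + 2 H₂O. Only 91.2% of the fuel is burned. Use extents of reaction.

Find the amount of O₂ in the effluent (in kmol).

23.1 kmol

Stoichiometric O₂ = 1.5 × 27.1 = 40.65 kmol; O₂ fed = 40.65 × 1.481 = 60.2 kmol.
Fuel reacted = 0.912 × 27.1 → ξ = 24.72 kmol.
Outlet (n = n₀ + ν ξ):
  CH₃OH: 27.1 − 1(24.72) = 2.385
  O₂: 60.2 − 1.5(24.72) = 23.13
  CO₂: 0 + 1(24.72) = 24.72
  H₂O: 0 + 2(24.72) = 49.43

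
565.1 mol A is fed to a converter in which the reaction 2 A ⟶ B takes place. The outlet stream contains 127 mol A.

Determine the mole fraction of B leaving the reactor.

For A: n = n₀ − 2ξ → 127 = 565.1 − 2ξ, giving ξ = 219.1 mol.
Outlet amounts (n = n₀ + ν ξ):
  A: 565.1 − 2(219.1) = 127
  B: 0 + 1(219.1) = 219.1
Total out = 346.1 mol; y_B = 219.1 / 346.1 = 0.633.

0.633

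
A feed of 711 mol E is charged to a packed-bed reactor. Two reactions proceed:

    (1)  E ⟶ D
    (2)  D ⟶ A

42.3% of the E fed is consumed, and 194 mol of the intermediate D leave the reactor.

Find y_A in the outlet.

0.15

Conversion of E: E consumed = 1ξ₁ = 0.423 × 711 → ξ₁ = 300.8 mol.
D balance: n_D = 0 + 1ξ₁ − 1ξ₂ = 194 → ξ₂ = (1·300.8 − 194)/1 = 106.8 mol.
Outlet amounts (n = n₀ + Σ ν·ξ):
  E: 711 − 1(300.8) = 410.2
  D: 0 + 1(300.8) − 1(106.8) = 194
  A: 0 + 1(106.8) = 106.8
Total out = 711 mol; y_A = 106.8 / 711 = 0.1501.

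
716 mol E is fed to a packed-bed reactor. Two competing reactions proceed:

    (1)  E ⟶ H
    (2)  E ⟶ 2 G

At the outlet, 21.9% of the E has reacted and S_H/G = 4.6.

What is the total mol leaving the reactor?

Conversion of E: E consumed = 0.219 × 716 = 156.8 mol = 1ξ₁ + 1ξ₂.
Selectivity: 1ξ₁ / (2ξ₂) = 4.6 → ξ₁ = 9.2 ξ₂.
Substitute: (1·9.2 + 1) ξ₂ = 156.8 → ξ₂ = 15.37 mol, ξ₁ = 141.4 mol.
Outlet amounts (n = n₀ + Σ ν·ξ):
  E: 716 − 1(141.4) − 1(15.37) = 559.2
  H: 0 + 1(141.4) = 141.4
  G: 0 + 2(15.37) = 30.75
Total out = 559.2 + 141.4 + 30.75 = 731.4 mol.

731 mol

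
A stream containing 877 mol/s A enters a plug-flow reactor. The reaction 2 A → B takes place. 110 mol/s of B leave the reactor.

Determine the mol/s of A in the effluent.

For B: n = n₀ + 1ξ → 110 = 0 + 1ξ, giving ξ = 110 mol/s.
Outlet amounts (n = n₀ + ν ξ):
  A: 877 − 2(110) = 657
  B: 0 + 1(110) = 110

657 mol/s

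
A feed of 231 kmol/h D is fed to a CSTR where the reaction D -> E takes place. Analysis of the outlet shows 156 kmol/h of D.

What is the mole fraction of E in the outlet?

For D: n = n₀ − 1ξ → 156 = 231 − 1ξ, giving ξ = 75 kmol/h.
Outlet amounts (n = n₀ + ν ξ):
  D: 231 − 1(75) = 156
  E: 0 + 1(75) = 75
Total out = 231 kmol/h; y_E = 75 / 231 = 0.3247.

0.325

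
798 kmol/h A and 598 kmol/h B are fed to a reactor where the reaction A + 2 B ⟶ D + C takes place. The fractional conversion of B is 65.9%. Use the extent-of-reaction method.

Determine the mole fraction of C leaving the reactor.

B reacted = 0.659 × 598 = 394.1 kmol/h; ν_B = −2, so ξ = 394.1/2 = 197 kmol/h.
Outlet amounts (n = n₀ + ν ξ):
  A: 798 − 1(197) = 601
  B: 598 − 2(197) = 203.9
  D: 0 + 1(197) = 197
  C: 0 + 1(197) = 197
Total out = 1199 kmol/h; y_C = 197 / 1199 = 0.1643.

0.164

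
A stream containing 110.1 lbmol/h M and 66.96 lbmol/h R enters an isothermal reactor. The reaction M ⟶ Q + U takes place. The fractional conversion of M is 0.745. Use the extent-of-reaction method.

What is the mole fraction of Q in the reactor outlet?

M reacted = 0.745 × 110.1 = 82.02 lbmol/h; ν_M = −1, so ξ = 82.02/1 = 82.02 lbmol/h.
Outlet amounts (n = n₀ + ν ξ):
  M: 110.1 − 1(82.02) = 28.08
  Q: 0 + 1(82.02) = 82.02
  U: 0 + 1(82.02) = 82.02
  R: 66.96 (inert)
Total out = 259.1 lbmol/h; y_Q = 82.02 / 259.1 = 0.3166.

0.317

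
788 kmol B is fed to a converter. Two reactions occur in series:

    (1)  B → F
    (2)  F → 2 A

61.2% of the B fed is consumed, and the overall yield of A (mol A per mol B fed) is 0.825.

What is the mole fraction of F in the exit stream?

0.141

Conversion of B: B consumed = 1ξ₁ = 0.612 × 788 → ξ₁ = 482.3 kmol.
Yield of A: 2ξ₂ / 788 = 0.825 → ξ₂ = 325 kmol.
Outlet amounts (n = n₀ + Σ ν·ξ):
  B: 788 − 1(482.3) = 305.7
  F: 0 + 1(482.3) − 1(325) = 157.2
  A: 0 + 2(325) = 650.1
Total out = 1113 kmol; y_F = 157.2 / 1113 = 0.1412.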